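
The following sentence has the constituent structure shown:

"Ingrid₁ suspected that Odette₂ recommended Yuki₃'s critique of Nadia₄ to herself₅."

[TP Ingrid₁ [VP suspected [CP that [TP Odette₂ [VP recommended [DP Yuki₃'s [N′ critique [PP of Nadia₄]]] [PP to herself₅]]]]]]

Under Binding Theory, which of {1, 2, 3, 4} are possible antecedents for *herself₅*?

{2}

*herself* is an anaphor, so Principle A applies: it must be bound in its binding domain.
Binding domain of *herself₅*: the embedded TP, whose subject is Odette₂.
*Ingrid₁* c-commands the anaphor but is outside its binding domain → cannot satisfy Principle A.
*Odette₂* c-commands the anaphor within its binding domain → licit binder.
*Yuki₃* does not c-command the anaphor → cannot bind it.
*Nadia₄* does not c-command the anaphor → cannot bind it.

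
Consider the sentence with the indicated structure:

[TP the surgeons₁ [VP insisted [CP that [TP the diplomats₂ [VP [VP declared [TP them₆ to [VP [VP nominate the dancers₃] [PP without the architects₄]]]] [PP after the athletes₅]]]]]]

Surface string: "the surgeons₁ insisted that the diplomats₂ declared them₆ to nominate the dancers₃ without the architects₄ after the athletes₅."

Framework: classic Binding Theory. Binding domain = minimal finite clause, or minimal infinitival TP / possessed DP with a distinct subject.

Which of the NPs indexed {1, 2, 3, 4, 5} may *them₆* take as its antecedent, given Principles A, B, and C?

{1, 5}

*them* is a pronoun, so Principle B applies: it must be free in its binding domain.
Binding domain of *them₆*: the embedded TP, whose subject is the diplomats₂.
*the surgeons₁* c-commands the pronoun but from outside its binding domain, and is not c-commanded by it → coindexation permitted.
*the diplomats₂* c-commands the pronoun within its binding domain → coindexation would violate Principle B.
*the dancers₃*: the pronoun c-commands this R-expression → coindexation would violate Principle C on *the dancers₃*.
*the architects₄*: the pronoun c-commands this R-expression → coindexation would violate Principle C on *the architects₄*.
*the athletes₅* and the pronoun do not c-command one another → neither Principle B nor Principle C is at stake; coindexation permitted.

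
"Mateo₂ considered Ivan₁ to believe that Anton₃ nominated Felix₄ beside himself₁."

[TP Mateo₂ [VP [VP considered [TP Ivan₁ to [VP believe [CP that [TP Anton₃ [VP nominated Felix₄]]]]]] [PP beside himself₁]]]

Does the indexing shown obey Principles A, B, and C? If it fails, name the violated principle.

Principle A

The two coindexed NPs are *Ivan₁* and *himself₁*.
*himself₁* is an anaphor. Principle A requires it to be bound within its binding domain — the matrix TP, whose subject is Mateo₂.
Within that domain it is c-commanded by *Mateo₂*, which does not share its index.
*Ivan₁* does not c-command the anaphor at all.
The anaphor is unbound in its domain → Principle A violation.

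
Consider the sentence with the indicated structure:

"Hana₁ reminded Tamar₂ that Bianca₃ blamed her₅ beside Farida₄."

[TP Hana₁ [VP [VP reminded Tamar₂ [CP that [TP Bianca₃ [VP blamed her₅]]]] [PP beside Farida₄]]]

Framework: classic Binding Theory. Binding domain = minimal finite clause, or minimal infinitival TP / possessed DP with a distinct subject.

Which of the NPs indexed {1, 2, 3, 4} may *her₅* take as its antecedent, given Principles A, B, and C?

*her* is a pronoun, so Principle B applies: it must be free in its binding domain.
Binding domain of *her₅*: the embedded TP, whose subject is Bianca₃.
*Hana₁* c-commands the pronoun but from outside its binding domain, and is not c-commanded by it → coindexation permitted.
*Tamar₂* c-commands the pronoun but from outside its binding domain, and is not c-commanded by it → coindexation permitted.
*Bianca₃* c-commands the pronoun within its binding domain → coindexation would violate Principle B.
*Farida₄* and the pronoun do not c-command one another → neither Principle B nor Principle C is at stake; coindexation permitted.

{1, 2, 4}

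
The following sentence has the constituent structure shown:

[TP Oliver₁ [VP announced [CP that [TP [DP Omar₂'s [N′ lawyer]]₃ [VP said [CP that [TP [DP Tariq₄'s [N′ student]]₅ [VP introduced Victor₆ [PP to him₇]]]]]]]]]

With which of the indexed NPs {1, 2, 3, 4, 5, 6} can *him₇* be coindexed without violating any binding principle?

*him* is a pronoun, so Principle B applies: it must be free in its binding domain.
Binding domain of *him₇*: the embedded TP, whose subject is [Tariq₄'s student]₅.
*Oliver₁* c-commands the pronoun but from outside its binding domain, and is not c-commanded by it → coindexation permitted.
*Omar₂* and the pronoun do not c-command one another → neither Principle B nor Principle C is at stake; coindexation permitted.
*[Omar₂'s lawyer]₃* c-commands the pronoun but from outside its binding domain, and is not c-commanded by it → coindexation permitted.
*Tariq₄* and the pronoun do not c-command one another → neither Principle B nor Principle C is at stake; coindexation permitted.
*[Tariq₄'s student]₅* c-commands the pronoun within its binding domain → coindexation would violate Principle B.
*Victor₆* c-commands the pronoun within its binding domain → coindexation would violate Principle B.

{1, 2, 3, 4}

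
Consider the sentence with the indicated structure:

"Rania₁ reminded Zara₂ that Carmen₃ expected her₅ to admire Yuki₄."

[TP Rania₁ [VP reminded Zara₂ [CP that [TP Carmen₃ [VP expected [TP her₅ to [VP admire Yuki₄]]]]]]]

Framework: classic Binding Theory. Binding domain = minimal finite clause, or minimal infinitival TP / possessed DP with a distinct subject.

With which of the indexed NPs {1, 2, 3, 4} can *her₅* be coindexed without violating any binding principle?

{1, 2}

*her* is a pronoun, so Principle B applies: it must be free in its binding domain.
Binding domain of *her₅*: the embedded TP, whose subject is Carmen₃.
*Rania₁* c-commands the pronoun but from outside its binding domain, and is not c-commanded by it → coindexation permitted.
*Zara₂* c-commands the pronoun but from outside its binding domain, and is not c-commanded by it → coindexation permitted.
*Carmen₃* c-commands the pronoun within its binding domain → coindexation would violate Principle B.
*Yuki₄*: the pronoun c-commands this R-expression → coindexation would violate Principle C on *Yuki₄*.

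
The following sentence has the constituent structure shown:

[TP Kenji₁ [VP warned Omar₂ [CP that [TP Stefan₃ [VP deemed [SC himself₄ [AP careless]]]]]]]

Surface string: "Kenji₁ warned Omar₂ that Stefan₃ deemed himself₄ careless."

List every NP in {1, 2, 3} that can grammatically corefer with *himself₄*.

{3}

*himself* is an anaphor, so Principle A applies: it must be bound in its binding domain.
Binding domain of *himself₄*: the embedded TP, whose subject is Stefan₃.
*Kenji₁* c-commands the anaphor but is outside its binding domain → cannot satisfy Principle A.
*Omar₂* c-commands the anaphor but is outside its binding domain → cannot satisfy Principle A.
*Stefan₃* c-commands the anaphor within its binding domain → licit binder.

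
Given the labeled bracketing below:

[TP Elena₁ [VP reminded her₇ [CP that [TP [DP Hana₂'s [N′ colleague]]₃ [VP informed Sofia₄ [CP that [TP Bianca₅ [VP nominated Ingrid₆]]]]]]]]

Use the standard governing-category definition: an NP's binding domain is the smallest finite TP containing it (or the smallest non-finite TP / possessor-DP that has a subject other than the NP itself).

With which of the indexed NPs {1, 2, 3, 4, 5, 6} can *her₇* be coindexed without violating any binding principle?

none

*her* is a pronoun, so Principle B applies: it must be free in its binding domain.
Binding domain of *her₇*: the matrix TP, whose subject is Elena₁.
*Elena₁* c-commands the pronoun within its binding domain → coindexation would violate Principle B.
*Hana₂*: the pronoun c-commands this R-expression → coindexation would violate Principle C on *Hana₂*.
*[Hana₂'s colleague]₃*: the pronoun c-commands this R-expression → coindexation would violate Principle C on *[Hana₂'s colleague]₃*.
*Sofia₄*: the pronoun c-commands this R-expression → coindexation would violate Principle C on *Sofia₄*.
*Bianca₅*: the pronoun c-commands this R-expression → coindexation would violate Principle C on *Bianca₅*.
*Ingrid₆*: the pronoun c-commands this R-expression → coindexation would violate Principle C on *Ingrid₆*.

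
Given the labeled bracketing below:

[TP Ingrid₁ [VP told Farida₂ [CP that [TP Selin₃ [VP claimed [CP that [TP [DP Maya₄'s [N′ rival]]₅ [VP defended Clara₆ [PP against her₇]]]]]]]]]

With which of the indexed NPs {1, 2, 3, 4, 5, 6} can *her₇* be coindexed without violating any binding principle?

*her* is a pronoun, so Principle B applies: it must be free in its binding domain.
Binding domain of *her₇*: the embedded TP, whose subject is [Maya₄'s rival]₅.
*Ingrid₁* c-commands the pronoun but from outside its binding domain, and is not c-commanded by it → coindexation permitted.
*Farida₂* c-commands the pronoun but from outside its binding domain, and is not c-commanded by it → coindexation permitted.
*Selin₃* c-commands the pronoun but from outside its binding domain, and is not c-commanded by it → coindexation permitted.
*Maya₄* and the pronoun do not c-command one another → neither Principle B nor Principle C is at stake; coindexation permitted.
*[Maya₄'s rival]₅* c-commands the pronoun within its binding domain → coindexation would violate Principle B.
*Clara₆* c-commands the pronoun within its binding domain → coindexation would violate Principle B.

{1, 2, 3, 4}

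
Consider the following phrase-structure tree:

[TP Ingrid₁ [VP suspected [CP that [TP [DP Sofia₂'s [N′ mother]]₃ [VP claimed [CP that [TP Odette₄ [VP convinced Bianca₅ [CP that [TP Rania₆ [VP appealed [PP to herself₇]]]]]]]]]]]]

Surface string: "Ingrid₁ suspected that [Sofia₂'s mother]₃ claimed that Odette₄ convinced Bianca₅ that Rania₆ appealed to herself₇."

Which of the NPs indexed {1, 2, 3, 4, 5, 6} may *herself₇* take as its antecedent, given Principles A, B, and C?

{6}

*herself* is an anaphor, so Principle A applies: it must be bound in its binding domain.
Binding domain of *herself₇*: the embedded TP, whose subject is Rania₆.
*Ingrid₁* c-commands the anaphor but is outside its binding domain → cannot satisfy Principle A.
*Sofia₂* does not c-command the anaphor → cannot bind it.
*[Sofia₂'s mother]₃* c-commands the anaphor but is outside its binding domain → cannot satisfy Principle A.
*Odette₄* c-commands the anaphor but is outside its binding domain → cannot satisfy Principle A.
*Bianca₅* c-commands the anaphor but is outside its binding domain → cannot satisfy Principle A.
*Rania₆* c-commands the anaphor within its binding domain → licit binder.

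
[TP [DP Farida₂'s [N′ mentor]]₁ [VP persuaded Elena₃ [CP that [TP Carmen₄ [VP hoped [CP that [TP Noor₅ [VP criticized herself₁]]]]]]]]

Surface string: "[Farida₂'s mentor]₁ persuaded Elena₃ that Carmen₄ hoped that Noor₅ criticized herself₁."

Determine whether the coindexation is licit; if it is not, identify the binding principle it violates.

Principle A

The two coindexed NPs are *[Farida₂'s mentor]₁* and *herself₁*.
*herself₁* is an anaphor. Principle A requires it to be bound within its binding domain — the embedded TP, whose subject is Noor₅.
Within that domain it is c-commanded by *Noor₅*, which does not share its index.
*[Farida₂'s mentor]₁* does c-command the anaphor, but from outside its binding domain.
The anaphor is unbound in its domain → Principle A violation.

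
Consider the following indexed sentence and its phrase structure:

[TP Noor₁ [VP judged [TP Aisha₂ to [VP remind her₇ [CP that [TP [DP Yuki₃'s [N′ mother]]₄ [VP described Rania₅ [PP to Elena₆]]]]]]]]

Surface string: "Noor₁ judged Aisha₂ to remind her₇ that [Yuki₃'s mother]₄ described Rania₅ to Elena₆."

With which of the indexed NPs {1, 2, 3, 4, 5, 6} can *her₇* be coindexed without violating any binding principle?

{1}

*her* is a pronoun, so Principle B applies: it must be free in its binding domain.
Binding domain of *her₇*: the embedded TP, whose subject is Aisha₂.
*Noor₁* c-commands the pronoun but from outside its binding domain, and is not c-commanded by it → coindexation permitted.
*Aisha₂* c-commands the pronoun within its binding domain → coindexation would violate Principle B.
*Yuki₃*: the pronoun c-commands this R-expression → coindexation would violate Principle C on *Yuki₃*.
*[Yuki₃'s mother]₄*: the pronoun c-commands this R-expression → coindexation would violate Principle C on *[Yuki₃'s mother]₄*.
*Rania₅*: the pronoun c-commands this R-expression → coindexation would violate Principle C on *Rania₅*.
*Elena₆*: the pronoun c-commands this R-expression → coindexation would violate Principle C on *Elena₆*.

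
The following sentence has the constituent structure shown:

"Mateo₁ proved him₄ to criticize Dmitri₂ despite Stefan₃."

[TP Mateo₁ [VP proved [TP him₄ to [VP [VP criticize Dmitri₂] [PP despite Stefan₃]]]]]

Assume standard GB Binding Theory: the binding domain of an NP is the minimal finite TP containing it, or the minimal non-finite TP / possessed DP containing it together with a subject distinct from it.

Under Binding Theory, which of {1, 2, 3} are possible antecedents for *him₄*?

*him* is a pronoun, so Principle B applies: it must be free in its binding domain.
Binding domain of *him₄*: the matrix TP, whose subject is Mateo₁.
*Mateo₁* c-commands the pronoun within its binding domain → coindexation would violate Principle B.
*Dmitri₂*: the pronoun c-commands this R-expression → coindexation would violate Principle C on *Dmitri₂*.
*Stefan₃*: the pronoun c-commands this R-expression → coindexation would violate Principle C on *Stefan₃*.

none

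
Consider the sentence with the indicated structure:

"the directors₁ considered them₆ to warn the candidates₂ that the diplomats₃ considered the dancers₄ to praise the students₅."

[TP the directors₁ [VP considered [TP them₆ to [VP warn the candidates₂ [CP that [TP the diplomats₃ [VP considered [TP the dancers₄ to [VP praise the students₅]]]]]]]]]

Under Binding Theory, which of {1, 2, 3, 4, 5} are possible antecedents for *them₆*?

none

*them* is a pronoun, so Principle B applies: it must be free in its binding domain.
Binding domain of *them₆*: the matrix TP, whose subject is the directors₁.
*the directors₁* c-commands the pronoun within its binding domain → coindexation would violate Principle B.
*the candidates₂*: the pronoun c-commands this R-expression → coindexation would violate Principle C on *the candidates₂*.
*the diplomats₃*: the pronoun c-commands this R-expression → coindexation would violate Principle C on *the diplomats₃*.
*the dancers₄*: the pronoun c-commands this R-expression → coindexation would violate Principle C on *the dancers₄*.
*the students₅*: the pronoun c-commands this R-expression → coindexation would violate Principle C on *the students₅*.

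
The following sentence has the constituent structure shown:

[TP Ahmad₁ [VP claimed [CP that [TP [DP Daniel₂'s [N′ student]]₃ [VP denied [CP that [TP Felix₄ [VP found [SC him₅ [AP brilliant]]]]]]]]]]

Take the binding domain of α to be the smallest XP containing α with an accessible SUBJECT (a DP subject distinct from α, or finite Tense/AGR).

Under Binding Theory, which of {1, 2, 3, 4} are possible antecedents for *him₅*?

*him* is a pronoun, so Principle B applies: it must be free in its binding domain.
Binding domain of *him₅*: the embedded TP, whose subject is Felix₄.
*Ahmad₁* c-commands the pronoun but from outside its binding domain, and is not c-commanded by it → coindexation permitted.
*Daniel₂* and the pronoun do not c-command one another → neither Principle B nor Principle C is at stake; coindexation permitted.
*[Daniel₂'s student]₃* c-commands the pronoun but from outside its binding domain, and is not c-commanded by it → coindexation permitted.
*Felix₄* c-commands the pronoun within its binding domain → coindexation would violate Principle B.

{1, 2, 3}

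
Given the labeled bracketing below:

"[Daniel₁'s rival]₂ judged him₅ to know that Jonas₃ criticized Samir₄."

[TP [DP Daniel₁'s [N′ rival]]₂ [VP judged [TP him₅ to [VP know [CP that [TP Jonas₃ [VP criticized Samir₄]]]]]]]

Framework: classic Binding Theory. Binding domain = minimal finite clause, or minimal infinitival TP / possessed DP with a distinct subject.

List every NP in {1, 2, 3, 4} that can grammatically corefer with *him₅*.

*him* is a pronoun, so Principle B applies: it must be free in its binding domain.
Binding domain of *him₅*: the matrix TP, whose subject is [Daniel₁'s rival]₂.
*Daniel₁* and the pronoun do not c-command one another → neither Principle B nor Principle C is at stake; coindexation permitted.
*[Daniel₁'s rival]₂* c-commands the pronoun within its binding domain → coindexation would violate Principle B.
*Jonas₃*: the pronoun c-commands this R-expression → coindexation would violate Principle C on *Jonas₃*.
*Samir₄*: the pronoun c-commands this R-expression → coindexation would violate Principle C on *Samir₄*.

{1}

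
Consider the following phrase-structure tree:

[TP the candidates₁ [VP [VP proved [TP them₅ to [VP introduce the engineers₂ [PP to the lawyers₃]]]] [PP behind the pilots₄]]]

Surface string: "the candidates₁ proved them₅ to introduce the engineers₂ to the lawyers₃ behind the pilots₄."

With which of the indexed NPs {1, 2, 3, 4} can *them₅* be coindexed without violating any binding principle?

{4}

*them* is a pronoun, so Principle B applies: it must be free in its binding domain.
Binding domain of *them₅*: the matrix TP, whose subject is the candidates₁.
*the candidates₁* c-commands the pronoun within its binding domain → coindexation would violate Principle B.
*the engineers₂*: the pronoun c-commands this R-expression → coindexation would violate Principle C on *the engineers₂*.
*the lawyers₃*: the pronoun c-commands this R-expression → coindexation would violate Principle C on *the lawyers₃*.
*the pilots₄* and the pronoun do not c-command one another → neither Principle B nor Principle C is at stake; coindexation permitted.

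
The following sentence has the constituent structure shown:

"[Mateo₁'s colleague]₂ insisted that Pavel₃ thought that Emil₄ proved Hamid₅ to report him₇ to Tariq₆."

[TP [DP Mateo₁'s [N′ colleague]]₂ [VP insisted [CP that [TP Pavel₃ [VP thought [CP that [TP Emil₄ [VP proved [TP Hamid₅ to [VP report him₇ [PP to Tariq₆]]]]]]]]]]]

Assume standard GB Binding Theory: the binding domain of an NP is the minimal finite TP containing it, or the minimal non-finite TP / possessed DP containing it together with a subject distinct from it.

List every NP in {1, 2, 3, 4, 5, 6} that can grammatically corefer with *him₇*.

{1, 2, 3, 4}

*him* is a pronoun, so Principle B applies: it must be free in its binding domain.
Binding domain of *him₇*: the embedded TP, whose subject is Hamid₅.
*Mateo₁* and the pronoun do not c-command one another → neither Principle B nor Principle C is at stake; coindexation permitted.
*[Mateo₁'s colleague]₂* c-commands the pronoun but from outside its binding domain, and is not c-commanded by it → coindexation permitted.
*Pavel₃* c-commands the pronoun but from outside its binding domain, and is not c-commanded by it → coindexation permitted.
*Emil₄* c-commands the pronoun but from outside its binding domain, and is not c-commanded by it → coindexation permitted.
*Hamid₅* c-commands the pronoun within its binding domain → coindexation would violate Principle B.
*Tariq₆*: the pronoun c-commands this R-expression → coindexation would violate Principle C on *Tariq₆*.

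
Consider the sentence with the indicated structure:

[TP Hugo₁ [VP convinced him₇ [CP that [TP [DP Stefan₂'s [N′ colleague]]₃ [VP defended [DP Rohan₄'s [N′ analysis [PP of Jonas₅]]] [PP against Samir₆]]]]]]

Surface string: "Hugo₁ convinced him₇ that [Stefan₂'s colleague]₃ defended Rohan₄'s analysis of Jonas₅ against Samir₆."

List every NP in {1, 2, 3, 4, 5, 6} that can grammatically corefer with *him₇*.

none

*him* is a pronoun, so Principle B applies: it must be free in its binding domain.
Binding domain of *him₇*: the matrix TP, whose subject is Hugo₁.
*Hugo₁* c-commands the pronoun within its binding domain → coindexation would violate Principle B.
*Stefan₂*: the pronoun c-commands this R-expression → coindexation would violate Principle C on *Stefan₂*.
*[Stefan₂'s colleague]₃*: the pronoun c-commands this R-expression → coindexation would violate Principle C on *[Stefan₂'s colleague]₃*.
*Rohan₄*: the pronoun c-commands this R-expression → coindexation would violate Principle C on *Rohan₄*.
*Jonas₅*: the pronoun c-commands this R-expression → coindexation would violate Principle C on *Jonas₅*.
*Samir₆*: the pronoun c-commands this R-expression → coindexation would violate Principle C on *Samir₆*.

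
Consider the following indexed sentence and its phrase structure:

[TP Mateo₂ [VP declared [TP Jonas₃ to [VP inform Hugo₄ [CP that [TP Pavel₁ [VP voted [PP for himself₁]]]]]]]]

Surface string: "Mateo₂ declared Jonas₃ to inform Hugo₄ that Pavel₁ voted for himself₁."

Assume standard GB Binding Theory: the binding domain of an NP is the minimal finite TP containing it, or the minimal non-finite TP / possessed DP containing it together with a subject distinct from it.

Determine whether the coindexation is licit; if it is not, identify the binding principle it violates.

grammatical

The two coindexed NPs are *Pavel₁* and *himself₁*.
*himself₁* is an anaphor; its binding domain is the embedded TP, whose subject is Pavel₁. *Pavel₁* c-commands it within that domain and shares its index, so Principle A is satisfied.
*Pavel₁* is an R-expression; *himself₁* does not c-command it, and no other NP shares its index, so Principle C is satisfied.
All principles are respected.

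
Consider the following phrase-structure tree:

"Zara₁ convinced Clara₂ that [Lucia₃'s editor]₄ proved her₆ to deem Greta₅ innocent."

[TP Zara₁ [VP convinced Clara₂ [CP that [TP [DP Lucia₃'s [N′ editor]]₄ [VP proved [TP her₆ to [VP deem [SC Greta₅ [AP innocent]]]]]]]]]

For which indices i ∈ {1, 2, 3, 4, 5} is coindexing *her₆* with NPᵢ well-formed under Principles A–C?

*her* is a pronoun, so Principle B applies: it must be free in its binding domain.
Binding domain of *her₆*: the embedded TP, whose subject is [Lucia₃'s editor]₄.
*Zara₁* c-commands the pronoun but from outside its binding domain, and is not c-commanded by it → coindexation permitted.
*Clara₂* c-commands the pronoun but from outside its binding domain, and is not c-commanded by it → coindexation permitted.
*Lucia₃* and the pronoun do not c-command one another → neither Principle B nor Principle C is at stake; coindexation permitted.
*[Lucia₃'s editor]₄* c-commands the pronoun within its binding domain → coindexation would violate Principle B.
*Greta₅*: the pronoun c-commands this R-expression → coindexation would violate Principle C on *Greta₅*.

{1, 2, 3}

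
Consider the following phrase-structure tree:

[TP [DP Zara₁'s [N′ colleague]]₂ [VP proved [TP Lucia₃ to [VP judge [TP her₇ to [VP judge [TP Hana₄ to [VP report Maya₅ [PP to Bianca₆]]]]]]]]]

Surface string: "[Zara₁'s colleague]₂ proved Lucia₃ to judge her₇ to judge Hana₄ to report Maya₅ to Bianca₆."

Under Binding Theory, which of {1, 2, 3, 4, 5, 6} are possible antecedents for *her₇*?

*her* is a pronoun, so Principle B applies: it must be free in its binding domain.
Binding domain of *her₇*: the embedded TP, whose subject is Lucia₃.
*Zara₁* and the pronoun do not c-command one another → neither Principle B nor Principle C is at stake; coindexation permitted.
*[Zara₁'s colleague]₂* c-commands the pronoun but from outside its binding domain, and is not c-commanded by it → coindexation permitted.
*Lucia₃* c-commands the pronoun within its binding domain → coindexation would violate Principle B.
*Hana₄*: the pronoun c-commands this R-expression → coindexation would violate Principle C on *Hana₄*.
*Maya₅*: the pronoun c-commands this R-expression → coindexation would violate Principle C on *Maya₅*.
*Bianca₆*: the pronoun c-commands this R-expression → coindexation would violate Principle C on *Bianca₆*.

{1, 2}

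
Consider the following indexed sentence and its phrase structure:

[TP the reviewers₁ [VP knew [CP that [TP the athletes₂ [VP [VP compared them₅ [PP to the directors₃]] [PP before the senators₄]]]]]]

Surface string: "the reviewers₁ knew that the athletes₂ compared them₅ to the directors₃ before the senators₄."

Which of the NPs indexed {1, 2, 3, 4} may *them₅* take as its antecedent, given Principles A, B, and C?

{1, 4}

*them* is a pronoun, so Principle B applies: it must be free in its binding domain.
Binding domain of *them₅*: the embedded TP, whose subject is the athletes₂.
*the reviewers₁* c-commands the pronoun but from outside its binding domain, and is not c-commanded by it → coindexation permitted.
*the athletes₂* c-commands the pronoun within its binding domain → coindexation would violate Principle B.
*the directors₃*: the pronoun c-commands this R-expression → coindexation would violate Principle C on *the directors₃*.
*the senators₄* and the pronoun do not c-command one another → neither Principle B nor Principle C is at stake; coindexation permitted.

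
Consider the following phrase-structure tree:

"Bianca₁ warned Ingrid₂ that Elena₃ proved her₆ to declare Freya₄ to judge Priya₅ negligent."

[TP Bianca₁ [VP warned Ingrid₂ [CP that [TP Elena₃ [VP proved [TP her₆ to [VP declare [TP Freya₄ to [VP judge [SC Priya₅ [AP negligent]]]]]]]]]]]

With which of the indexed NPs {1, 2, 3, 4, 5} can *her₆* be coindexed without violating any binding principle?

{1, 2}

*her* is a pronoun, so Principle B applies: it must be free in its binding domain.
Binding domain of *her₆*: the embedded TP, whose subject is Elena₃.
*Bianca₁* c-commands the pronoun but from outside its binding domain, and is not c-commanded by it → coindexation permitted.
*Ingrid₂* c-commands the pronoun but from outside its binding domain, and is not c-commanded by it → coindexation permitted.
*Elena₃* c-commands the pronoun within its binding domain → coindexation would violate Principle B.
*Freya₄*: the pronoun c-commands this R-expression → coindexation would violate Principle C on *Freya₄*.
*Priya₅*: the pronoun c-commands this R-expression → coindexation would violate Principle C on *Priya₅*.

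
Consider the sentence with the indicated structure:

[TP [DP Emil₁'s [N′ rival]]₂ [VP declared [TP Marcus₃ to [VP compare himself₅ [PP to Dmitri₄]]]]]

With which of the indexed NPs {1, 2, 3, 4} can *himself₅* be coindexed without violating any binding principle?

{3}

*himself* is an anaphor, so Principle A applies: it must be bound in its binding domain.
Binding domain of *himself₅*: the embedded TP, whose subject is Marcus₃.
*Emil₁* does not c-command the anaphor → cannot bind it.
*[Emil₁'s rival]₂* c-commands the anaphor but is outside its binding domain → cannot satisfy Principle A.
*Marcus₃* c-commands the anaphor within its binding domain → licit binder.
*Dmitri₄* does not c-command the anaphor → cannot bind it.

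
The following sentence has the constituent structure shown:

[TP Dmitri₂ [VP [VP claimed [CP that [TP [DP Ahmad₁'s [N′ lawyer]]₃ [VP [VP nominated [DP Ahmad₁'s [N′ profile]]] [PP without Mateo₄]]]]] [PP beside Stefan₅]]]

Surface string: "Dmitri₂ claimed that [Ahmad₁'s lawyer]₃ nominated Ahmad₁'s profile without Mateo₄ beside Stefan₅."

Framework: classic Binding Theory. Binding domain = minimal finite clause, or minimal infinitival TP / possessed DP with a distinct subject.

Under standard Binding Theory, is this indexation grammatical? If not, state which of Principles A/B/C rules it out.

The two coindexed NPs are *Ahmad₁* and *Ahmad₁*.
*Ahmad₁* is an R-expression; no coindexed NP c-commands it, so Principle C holds.
*Ahmad₁* is an R-expression; *Ahmad₁* does not c-command it, and no other NP shares its index, so Principle C is satisfied.
All principles are respected.

grammatical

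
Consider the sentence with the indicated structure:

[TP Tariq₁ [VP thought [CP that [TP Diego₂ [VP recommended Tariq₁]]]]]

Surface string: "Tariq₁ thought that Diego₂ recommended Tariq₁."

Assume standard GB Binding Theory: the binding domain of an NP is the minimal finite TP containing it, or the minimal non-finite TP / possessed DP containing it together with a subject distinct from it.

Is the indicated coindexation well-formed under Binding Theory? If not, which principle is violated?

Principle C

The two coindexed NPs are *Tariq₁* (the higher occurrence) and *Tariq₁* (the lower occurrence).
*Tariq₁* (the lower occurrence) is an R-expression. Principle C requires it to be free everywhere.
*Tariq₁* (the higher occurrence) c-commands it and carries the same index.
The R-expression is bound → Principle C violation.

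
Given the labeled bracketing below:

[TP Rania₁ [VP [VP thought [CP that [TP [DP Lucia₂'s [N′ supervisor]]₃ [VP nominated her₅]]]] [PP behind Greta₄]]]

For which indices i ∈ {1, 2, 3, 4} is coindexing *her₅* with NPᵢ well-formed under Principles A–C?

{1, 2, 4}

*her* is a pronoun, so Principle B applies: it must be free in its binding domain.
Binding domain of *her₅*: the embedded TP, whose subject is [Lucia₂'s supervisor]₃.
*Rania₁* c-commands the pronoun but from outside its binding domain, and is not c-commanded by it → coindexation permitted.
*Lucia₂* and the pronoun do not c-command one another → neither Principle B nor Principle C is at stake; coindexation permitted.
*[Lucia₂'s supervisor]₃* c-commands the pronoun within its binding domain → coindexation would violate Principle B.
*Greta₄* and the pronoun do not c-command one another → neither Principle B nor Principle C is at stake; coindexation permitted.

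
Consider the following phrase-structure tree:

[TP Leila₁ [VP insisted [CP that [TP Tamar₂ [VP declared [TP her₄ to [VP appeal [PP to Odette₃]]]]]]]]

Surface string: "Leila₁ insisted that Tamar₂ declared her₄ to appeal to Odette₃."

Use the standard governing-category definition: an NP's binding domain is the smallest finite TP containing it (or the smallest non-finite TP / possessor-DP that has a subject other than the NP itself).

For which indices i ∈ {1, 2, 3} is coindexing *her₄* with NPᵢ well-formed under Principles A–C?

{1}

*her* is a pronoun, so Principle B applies: it must be free in its binding domain.
Binding domain of *her₄*: the embedded TP, whose subject is Tamar₂.
*Leila₁* c-commands the pronoun but from outside its binding domain, and is not c-commanded by it → coindexation permitted.
*Tamar₂* c-commands the pronoun within its binding domain → coindexation would violate Principle B.
*Odette₃*: the pronoun c-commands this R-expression → coindexation would violate Principle C on *Odette₃*.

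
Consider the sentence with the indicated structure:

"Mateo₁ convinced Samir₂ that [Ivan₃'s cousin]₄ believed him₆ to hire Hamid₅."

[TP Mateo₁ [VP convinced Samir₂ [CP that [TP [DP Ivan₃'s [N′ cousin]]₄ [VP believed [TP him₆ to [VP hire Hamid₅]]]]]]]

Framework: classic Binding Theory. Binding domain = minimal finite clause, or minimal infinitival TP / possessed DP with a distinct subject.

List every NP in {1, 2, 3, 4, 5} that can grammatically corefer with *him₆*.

*him* is a pronoun, so Principle B applies: it must be free in its binding domain.
Binding domain of *him₆*: the embedded TP, whose subject is [Ivan₃'s cousin]₄.
*Mateo₁* c-commands the pronoun but from outside its binding domain, and is not c-commanded by it → coindexation permitted.
*Samir₂* c-commands the pronoun but from outside its binding domain, and is not c-commanded by it → coindexation permitted.
*Ivan₃* and the pronoun do not c-command one another → neither Principle B nor Principle C is at stake; coindexation permitted.
*[Ivan₃'s cousin]₄* c-commands the pronoun within its binding domain → coindexation would violate Principle B.
*Hamid₅*: the pronoun c-commands this R-expression → coindexation would violate Principle C on *Hamid₅*.

{1, 2, 3}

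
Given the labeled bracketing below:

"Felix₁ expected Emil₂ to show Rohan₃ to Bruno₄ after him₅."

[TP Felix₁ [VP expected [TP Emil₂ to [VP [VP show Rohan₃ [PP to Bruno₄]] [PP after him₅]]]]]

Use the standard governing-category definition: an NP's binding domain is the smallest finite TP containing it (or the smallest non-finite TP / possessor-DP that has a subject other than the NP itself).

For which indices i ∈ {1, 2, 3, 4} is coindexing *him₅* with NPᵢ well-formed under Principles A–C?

*him* is a pronoun, so Principle B applies: it must be free in its binding domain.
Binding domain of *him₅*: the embedded TP, whose subject is Emil₂.
*Felix₁* c-commands the pronoun but from outside its binding domain, and is not c-commanded by it → coindexation permitted.
*Emil₂* c-commands the pronoun within its binding domain → coindexation would violate Principle B.
*Rohan₃* and the pronoun do not c-command one another → neither Principle B nor Principle C is at stake; coindexation permitted.
*Bruno₄* and the pronoun do not c-command one another → neither Principle B nor Principle C is at stake; coindexation permitted.

{1, 3, 4}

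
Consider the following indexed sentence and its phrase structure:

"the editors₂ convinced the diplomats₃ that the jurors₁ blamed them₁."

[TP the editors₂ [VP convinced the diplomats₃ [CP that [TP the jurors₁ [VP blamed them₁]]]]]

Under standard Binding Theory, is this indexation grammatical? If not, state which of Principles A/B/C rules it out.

The two coindexed NPs are *the jurors₁* and *them₁*.
*them₁* is a pronoun. Its binding domain is the embedded TP, whose subject is the jurors₁.
*the jurors₁* c-commands it within that domain and carries the same index.
The pronoun is locally bound → Principle B violation.

Principle B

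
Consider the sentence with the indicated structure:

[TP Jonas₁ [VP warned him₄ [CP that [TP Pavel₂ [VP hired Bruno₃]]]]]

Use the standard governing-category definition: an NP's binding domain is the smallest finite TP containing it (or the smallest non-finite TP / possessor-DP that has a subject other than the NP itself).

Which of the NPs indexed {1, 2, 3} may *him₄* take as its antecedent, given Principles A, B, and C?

none

*him* is a pronoun, so Principle B applies: it must be free in its binding domain.
Binding domain of *him₄*: the matrix TP, whose subject is Jonas₁.
*Jonas₁* c-commands the pronoun within its binding domain → coindexation would violate Principle B.
*Pavel₂*: the pronoun c-commands this R-expression → coindexation would violate Principle C on *Pavel₂*.
*Bruno₃*: the pronoun c-commands this R-expression → coindexation would violate Principle C on *Bruno₃*.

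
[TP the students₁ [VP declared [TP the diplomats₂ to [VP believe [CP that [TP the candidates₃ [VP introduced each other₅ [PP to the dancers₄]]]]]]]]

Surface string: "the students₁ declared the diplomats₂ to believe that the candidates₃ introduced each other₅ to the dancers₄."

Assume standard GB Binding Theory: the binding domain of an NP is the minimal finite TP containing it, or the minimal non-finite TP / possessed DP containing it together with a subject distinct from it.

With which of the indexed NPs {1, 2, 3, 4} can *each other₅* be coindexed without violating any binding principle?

{3}

*each other* is an anaphor, so Principle A applies: it must be bound in its binding domain.
Binding domain of *each other₅*: the embedded TP, whose subject is the candidates₃.
*the students₁* c-commands the anaphor but is outside its binding domain → cannot satisfy Principle A.
*the diplomats₂* c-commands the anaphor but is outside its binding domain → cannot satisfy Principle A.
*the candidates₃* c-commands the anaphor within its binding domain → licit binder.
*the dancers₄* does not c-command the anaphor → cannot bind it.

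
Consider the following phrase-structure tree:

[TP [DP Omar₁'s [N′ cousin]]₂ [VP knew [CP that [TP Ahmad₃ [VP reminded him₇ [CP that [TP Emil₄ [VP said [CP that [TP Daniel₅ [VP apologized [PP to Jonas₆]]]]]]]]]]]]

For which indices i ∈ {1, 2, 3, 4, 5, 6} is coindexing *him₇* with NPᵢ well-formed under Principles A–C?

*him* is a pronoun, so Principle B applies: it must be free in its binding domain.
Binding domain of *him₇*: the embedded TP, whose subject is Ahmad₃.
*Omar₁* and the pronoun do not c-command one another → neither Principle B nor Principle C is at stake; coindexation permitted.
*[Omar₁'s cousin]₂* c-commands the pronoun but from outside its binding domain, and is not c-commanded by it → coindexation permitted.
*Ahmad₃* c-commands the pronoun within its binding domain → coindexation would violate Principle B.
*Emil₄*: the pronoun c-commands this R-expression → coindexation would violate Principle C on *Emil₄*.
*Daniel₅*: the pronoun c-commands this R-expression → coindexation would violate Principle C on *Daniel₅*.
*Jonas₆*: the pronoun c-commands this R-expression → coindexation would violate Principle C on *Jonas₆*.

{1, 2}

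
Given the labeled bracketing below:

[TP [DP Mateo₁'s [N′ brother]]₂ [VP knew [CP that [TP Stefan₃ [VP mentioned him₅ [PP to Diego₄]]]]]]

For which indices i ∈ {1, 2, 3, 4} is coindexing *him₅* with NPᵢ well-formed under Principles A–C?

{1, 2}

*him* is a pronoun, so Principle B applies: it must be free in its binding domain.
Binding domain of *him₅*: the embedded TP, whose subject is Stefan₃.
*Mateo₁* and the pronoun do not c-command one another → neither Principle B nor Principle C is at stake; coindexation permitted.
*[Mateo₁'s brother]₂* c-commands the pronoun but from outside its binding domain, and is not c-commanded by it → coindexation permitted.
*Stefan₃* c-commands the pronoun within its binding domain → coindexation would violate Principle B.
*Diego₄*: the pronoun c-commands this R-expression → coindexation would violate Principle C on *Diego₄*.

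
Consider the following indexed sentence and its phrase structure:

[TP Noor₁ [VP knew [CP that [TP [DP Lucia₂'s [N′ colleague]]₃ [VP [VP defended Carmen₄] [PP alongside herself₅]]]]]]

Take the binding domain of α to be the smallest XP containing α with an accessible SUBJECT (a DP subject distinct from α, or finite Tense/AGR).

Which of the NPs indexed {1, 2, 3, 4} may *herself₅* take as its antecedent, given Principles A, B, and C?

*herself* is an anaphor, so Principle A applies: it must be bound in its binding domain.
Binding domain of *herself₅*: the embedded TP, whose subject is [Lucia₂'s colleague]₃.
*Noor₁* c-commands the anaphor but is outside its binding domain → cannot satisfy Principle A.
*Lucia₂* does not c-command the anaphor → cannot bind it.
*[Lucia₂'s colleague]₃* c-commands the anaphor within its binding domain → licit binder.
*Carmen₄* does not c-command the anaphor → cannot bind it.

{3}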